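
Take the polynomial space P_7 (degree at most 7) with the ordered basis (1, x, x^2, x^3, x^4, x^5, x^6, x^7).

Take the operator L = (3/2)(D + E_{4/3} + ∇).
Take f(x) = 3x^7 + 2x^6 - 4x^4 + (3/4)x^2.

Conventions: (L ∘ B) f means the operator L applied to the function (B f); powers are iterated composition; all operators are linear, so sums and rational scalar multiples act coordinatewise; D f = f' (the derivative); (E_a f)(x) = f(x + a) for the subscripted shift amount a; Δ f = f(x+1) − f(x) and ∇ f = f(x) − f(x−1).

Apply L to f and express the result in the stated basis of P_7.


D f = 21x^6 + 12x^5 - 16x^3 + (3/2)x
E_{4/3} f = 3x^7 + 30x^6 + 128x^5 + (2684/9)x^4 + (1216/3)x^3 + (34385/108)x^2 + (32230/243)x + 5444/243
∇ f = 21x^6 - 51x^5 + 75x^4 - 81x^3 + 57x^2 - (47/2)x + 17/4
(D + E_{4/3} + ∇) f = 3x^7 + 72x^6 + 89x^5 + (3359/9)x^4 + (925/3)x^3 + (40541/108)x^2 + (26884/243)x + 25907/972
((3/2)(D + E_{4/3} + ∇)) f = (9/2)x^7 + 108x^6 + (267/2)x^5 + (3359/6)x^4 + (925/2)x^3 + (40541/72)x^2 + (13442/81)x + 25907/648

g(x) = (9/2)x^7 + 108x^6 + (267/2)x^5 + (3359/6)x^4 + (925/2)x^3 + (40541/72)x^2 + (13442/81)x + 25907/648


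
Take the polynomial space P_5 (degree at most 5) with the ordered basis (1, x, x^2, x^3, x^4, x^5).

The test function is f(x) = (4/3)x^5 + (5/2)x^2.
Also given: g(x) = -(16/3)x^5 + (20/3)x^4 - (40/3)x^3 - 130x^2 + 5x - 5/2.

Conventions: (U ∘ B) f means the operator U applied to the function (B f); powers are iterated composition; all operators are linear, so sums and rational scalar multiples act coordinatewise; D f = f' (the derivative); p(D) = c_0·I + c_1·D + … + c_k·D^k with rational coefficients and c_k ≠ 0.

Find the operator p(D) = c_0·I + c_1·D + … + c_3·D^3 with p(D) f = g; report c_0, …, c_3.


D^0 f = (4/3)x^5 + (5/2)x^2
D^1 f = (20/3)x^4 + 5x
D^2 f = (80/3)x^3 + 5
D^3 f = 80x^2
matching coefficients of g against c_0 f + c_1 Df + … from the top degree down determines the c_i
solution: c_0 = -4, c_1 = 1, c_2 = -1/2, c_3 = -3/2

c_0 = -4, c_1 = 1, c_2 = -1/2, c_3 = -3/2


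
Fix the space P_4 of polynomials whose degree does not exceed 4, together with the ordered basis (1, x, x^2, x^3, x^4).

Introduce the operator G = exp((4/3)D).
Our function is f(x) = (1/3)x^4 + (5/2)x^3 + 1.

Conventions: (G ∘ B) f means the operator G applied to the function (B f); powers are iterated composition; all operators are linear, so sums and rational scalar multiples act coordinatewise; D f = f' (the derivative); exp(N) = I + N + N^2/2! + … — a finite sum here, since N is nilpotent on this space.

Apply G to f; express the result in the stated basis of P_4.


the image equals g(x) = (1/3)x^4 + (77/18)x^3 + (122/9)x^2 + (1336/81)x + 1939/243

order-1 term: (16/9)x^3 + 10x^2
order-2 term: (32/9)x^2 + (40/3)x
order-3 term: (256/81)x + 160/27
order-4 term: 256/243
the series for exp((4/3)D) f terminates at order 4
exp((4/3)D) f = (1/3)x^4 + (77/18)x^3 + (122/9)x^2 + (1336/81)x + 1939/243


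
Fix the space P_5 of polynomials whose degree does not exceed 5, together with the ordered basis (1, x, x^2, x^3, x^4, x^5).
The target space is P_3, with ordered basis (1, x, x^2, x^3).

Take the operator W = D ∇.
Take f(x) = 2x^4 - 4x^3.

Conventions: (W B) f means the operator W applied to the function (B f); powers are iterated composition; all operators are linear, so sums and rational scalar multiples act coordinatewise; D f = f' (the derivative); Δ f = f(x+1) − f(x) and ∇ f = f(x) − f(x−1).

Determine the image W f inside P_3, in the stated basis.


∇ f = 8x^3 - 24x^2 + 20x - 6
D ∇ f = 24x^2 - 48x + 20

the result is g(x) = 24x^2 - 48x + 20


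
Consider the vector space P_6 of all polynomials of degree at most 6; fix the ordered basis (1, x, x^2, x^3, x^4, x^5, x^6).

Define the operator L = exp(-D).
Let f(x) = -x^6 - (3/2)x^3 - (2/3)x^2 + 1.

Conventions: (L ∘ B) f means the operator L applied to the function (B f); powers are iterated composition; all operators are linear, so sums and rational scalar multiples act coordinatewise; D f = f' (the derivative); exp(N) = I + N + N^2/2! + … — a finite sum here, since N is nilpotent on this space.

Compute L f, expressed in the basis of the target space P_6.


order-1 term: 6x^5 + (9/2)x^2 + (4/3)x
order-2 term: -15x^4 - (9/2)x - 2/3
order-3 term: 20x^3 + 3/2
order-4 term: -15x^2
order-5 term: 6x
order-6 term: -1
the series for exp(-D) f terminates at order 6
exp(-D) f = -x^6 + 6x^5 - 15x^4 + (37/2)x^3 - (67/6)x^2 + (17/6)x + 5/6

the result is g(x) = -x^6 + 6x^5 - 15x^4 + (37/2)x^3 - (67/6)x^2 + (17/6)x + 5/6


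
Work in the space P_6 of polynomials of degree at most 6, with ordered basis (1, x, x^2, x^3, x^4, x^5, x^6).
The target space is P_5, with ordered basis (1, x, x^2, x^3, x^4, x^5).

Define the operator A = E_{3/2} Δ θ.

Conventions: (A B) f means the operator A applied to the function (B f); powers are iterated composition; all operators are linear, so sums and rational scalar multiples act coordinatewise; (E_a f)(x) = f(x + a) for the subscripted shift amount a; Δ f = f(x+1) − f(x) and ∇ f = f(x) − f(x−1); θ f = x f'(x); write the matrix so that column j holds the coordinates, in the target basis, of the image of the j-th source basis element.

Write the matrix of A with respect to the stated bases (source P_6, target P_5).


the matrix is [[0, 1, 8, 147/4, 136, 7205/16, 2793/2]; [0, 0, 4, 36, 196, 850, 12969/4]; [0, 0, 0, 9, 96, 1225/2, 3060]; [0, 0, 0, 0, 16, 200, 1470]; [0, 0, 0, 0, 0, 25, 360]; [0, 0, 0, 0, 0, 0, 36]] (rows listed top to bottom)

image of 1: 0
image of x: 1
image of x^2: 4x + 8
image of x^3: 9x^2 + 36x + 147/4
image of x^4: 16x^3 + 96x^2 + 196x + 136
image of x^5: 25x^4 + 200x^3 + (1225/2)x^2 + 850x + 7205/16
image of x^6: 36x^5 + 360x^4 + 1470x^3 + 3060x^2 + (12969/4)x + 2793/2
each image's coordinates form column j of the matrix


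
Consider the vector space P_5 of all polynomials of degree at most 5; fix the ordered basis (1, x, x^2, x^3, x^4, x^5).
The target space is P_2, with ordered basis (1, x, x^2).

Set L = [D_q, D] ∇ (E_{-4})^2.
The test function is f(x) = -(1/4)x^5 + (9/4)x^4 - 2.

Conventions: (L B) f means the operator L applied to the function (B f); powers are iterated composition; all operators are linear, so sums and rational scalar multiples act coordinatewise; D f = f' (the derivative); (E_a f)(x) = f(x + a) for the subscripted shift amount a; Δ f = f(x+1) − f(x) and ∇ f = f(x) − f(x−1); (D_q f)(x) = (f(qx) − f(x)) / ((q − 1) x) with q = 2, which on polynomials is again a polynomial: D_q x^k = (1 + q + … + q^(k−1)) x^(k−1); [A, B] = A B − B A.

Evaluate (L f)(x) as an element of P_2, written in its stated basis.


E_{-4} f = -(1/4)x^5 + (29/4)x^4 - 76x^3 + 376x^2 - 896x + 830
E_{-4} E_{-4} f = -(1/4)x^5 + (49/4)x^4 - 232x^3 + 2144x^2 - 9728x + 17406
∇ (E_{-4})^2 f = -(5/4)x^4 + (103/2)x^3 - 772x^2 + (20137/4)x - 24233/2
D ∇ (E_{-4})^2 f = -5x^3 + (309/2)x^2 - 1544x + 20137/4
D_q D ∇ (E_{-4})^2 f = -35x^2 + (927/2)x - 1544
D_q ∇ (E_{-4})^2 f = -(75/4)x^3 + (721/2)x^2 - 2316x + 20137/4
D D_q ∇ (E_{-4})^2 f = -(225/4)x^2 + 721x - 2316
[D_q, D] ∇ (E_{-4})^2 f = (85/4)x^2 - (515/2)x + 772

the result is g(x) = (85/4)x^2 - (515/2)x + 772


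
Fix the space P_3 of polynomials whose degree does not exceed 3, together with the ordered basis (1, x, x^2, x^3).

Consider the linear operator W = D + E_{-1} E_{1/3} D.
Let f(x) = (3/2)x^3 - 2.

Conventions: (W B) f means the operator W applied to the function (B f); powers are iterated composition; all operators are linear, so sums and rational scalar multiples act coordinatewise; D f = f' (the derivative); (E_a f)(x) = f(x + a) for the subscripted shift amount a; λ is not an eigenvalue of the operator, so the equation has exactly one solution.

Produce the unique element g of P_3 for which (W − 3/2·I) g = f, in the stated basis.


the image equals g(x) = -x^3 - 4x^2 - 8x - 20/3

write g with unknown coordinates in the stated basis and equate coefficients in (W − 3/2·I) g = f
solving from the highest basis element down gives g = -x^3 - 4x^2 - 8x - 20/3
check: W g = -6x^2 - 12x - 12
so W g − 3/2·g = (3/2)x^3 - 2 = f ✓


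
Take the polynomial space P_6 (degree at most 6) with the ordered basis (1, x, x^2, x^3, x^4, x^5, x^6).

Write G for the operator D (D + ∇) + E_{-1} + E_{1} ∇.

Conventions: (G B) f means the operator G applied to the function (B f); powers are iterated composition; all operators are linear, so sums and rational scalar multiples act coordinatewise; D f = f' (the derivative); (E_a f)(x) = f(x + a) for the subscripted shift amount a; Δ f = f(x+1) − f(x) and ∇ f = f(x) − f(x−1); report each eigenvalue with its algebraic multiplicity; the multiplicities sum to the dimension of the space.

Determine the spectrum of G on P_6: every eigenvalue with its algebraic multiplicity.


image of 1: 1
image of x: x
image of x^2: x^2 + 6
image of x^3: x^3 + 18x - 3
image of x^4: x^4 + 36x^2 - 12x + 6
image of x^5: x^5 + 60x^3 - 30x^2 + 30x - 5
image of x^6: x^6 + 90x^4 - 60x^3 + 90x^2 - 30x + 8
the matrix is upper triangular; its diagonal is (1, 1, 1, 1, 1, 1, 1)
for a triangular matrix the eigenvalues are the diagonal entries, with algebraic multiplicity their repetition count

λ = 1 (multiplicity 7)


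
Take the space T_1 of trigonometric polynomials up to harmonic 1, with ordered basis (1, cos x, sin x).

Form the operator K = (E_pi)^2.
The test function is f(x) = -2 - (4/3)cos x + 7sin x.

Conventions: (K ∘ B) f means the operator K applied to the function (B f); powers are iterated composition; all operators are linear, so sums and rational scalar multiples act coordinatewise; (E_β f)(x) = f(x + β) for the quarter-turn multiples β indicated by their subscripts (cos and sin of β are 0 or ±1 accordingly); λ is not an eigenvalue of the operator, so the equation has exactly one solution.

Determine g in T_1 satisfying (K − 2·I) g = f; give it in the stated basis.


the image equals g(x) = 2 + (4/3)cos x - 7sin x

write g with unknown coordinates in the stated basis and equate coefficients in (K − 2·I) g = f
solving from the highest basis element down gives g = 2 + (4/3)cos x - 7sin x
check: K g = 2 + (4/3)cos x - 7sin x
so K g − 2·g = -2 - (4/3)cos x + 7sin x = f ✓


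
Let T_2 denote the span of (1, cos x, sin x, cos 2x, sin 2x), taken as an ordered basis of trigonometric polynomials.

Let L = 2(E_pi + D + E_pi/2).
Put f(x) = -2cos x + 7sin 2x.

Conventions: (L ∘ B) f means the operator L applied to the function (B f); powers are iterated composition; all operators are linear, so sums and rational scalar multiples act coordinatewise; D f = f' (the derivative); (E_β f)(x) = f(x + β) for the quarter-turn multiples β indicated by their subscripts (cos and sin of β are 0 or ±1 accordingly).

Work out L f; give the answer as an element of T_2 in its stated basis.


the image equals g(x) = 4cos x + 8sin x + 28cos 2x

E_pi f = 2cos x + 7sin 2x
D f = 2sin x + 14cos 2x
E_pi/2 f = 2sin x - 7sin 2x
(E_pi + D + E_pi/2) f = 2cos x + 4sin x + 14cos 2x
(2(E_pi + D + E_pi/2)) f = 4cos x + 8sin x + 28cos 2x


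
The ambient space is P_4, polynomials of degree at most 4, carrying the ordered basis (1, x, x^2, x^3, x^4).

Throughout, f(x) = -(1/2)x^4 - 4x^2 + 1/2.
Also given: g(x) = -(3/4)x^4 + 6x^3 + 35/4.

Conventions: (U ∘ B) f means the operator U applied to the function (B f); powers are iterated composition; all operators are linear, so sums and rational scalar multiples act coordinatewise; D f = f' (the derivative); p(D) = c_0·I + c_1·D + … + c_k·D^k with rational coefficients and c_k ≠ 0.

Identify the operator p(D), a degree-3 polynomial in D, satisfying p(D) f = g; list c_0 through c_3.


c_0 = 3/2, c_1 = -3, c_2 = -1, c_3 = 2

D^0 f = -(1/2)x^4 - 4x^2 + 1/2
D^1 f = -2x^3 - 8x
D^2 f = -6x^2 - 8
D^3 f = -12x
matching coefficients of g against c_0 f + c_1 Df + … from the top degree down determines the c_i
solution: c_0 = 3/2, c_1 = -3, c_2 = -1, c_3 = 2


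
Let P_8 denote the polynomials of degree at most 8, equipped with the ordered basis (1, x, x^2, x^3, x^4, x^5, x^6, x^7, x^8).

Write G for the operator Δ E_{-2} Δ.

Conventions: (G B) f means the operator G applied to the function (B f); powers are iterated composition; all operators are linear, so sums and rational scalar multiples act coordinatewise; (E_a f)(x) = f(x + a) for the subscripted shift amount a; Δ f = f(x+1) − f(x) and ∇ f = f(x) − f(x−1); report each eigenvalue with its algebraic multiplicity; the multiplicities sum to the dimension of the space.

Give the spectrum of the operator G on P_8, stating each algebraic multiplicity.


λ = 0 (multiplicity 9)

image of 1: 0
image of x: 0
image of x^2: 2
image of x^3: 6x - 6
image of x^4: 12x^2 - 24x + 14
image of x^5: 20x^3 - 60x^2 + 70x - 30
image of x^6: 30x^4 - 120x^3 + 210x^2 - 180x + 62
image of x^7: 42x^5 - 210x^4 + 490x^3 - 630x^2 + 434x - 126
image of x^8: 56x^6 - 336x^5 + 980x^4 - 1680x^3 + 1736x^2 - 1008x + 254
the matrix is upper triangular; its diagonal is (0, 0, 0, 0, 0, 0, 0, 0, 0)
for a triangular matrix the eigenvalues are the diagonal entries, with algebraic multiplicity their repetition count


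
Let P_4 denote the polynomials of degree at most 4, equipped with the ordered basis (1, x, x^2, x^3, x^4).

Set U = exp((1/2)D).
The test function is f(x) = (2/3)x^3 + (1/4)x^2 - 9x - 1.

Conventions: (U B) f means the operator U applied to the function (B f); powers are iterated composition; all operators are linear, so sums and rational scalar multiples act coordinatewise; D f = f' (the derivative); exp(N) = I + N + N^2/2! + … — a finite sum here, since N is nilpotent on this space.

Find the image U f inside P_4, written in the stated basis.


order-1 term: x^2 + (1/4)x - 9/2
order-2 term: (1/2)x + 1/16
order-3 term: 1/12
the series for exp((1/2)D) f terminates at order 3
exp((1/2)D) f = (2/3)x^3 + (5/4)x^2 - (33/4)x - 257/48

the image equals g(x) = (2/3)x^3 + (5/4)x^2 - (33/4)x - 257/48


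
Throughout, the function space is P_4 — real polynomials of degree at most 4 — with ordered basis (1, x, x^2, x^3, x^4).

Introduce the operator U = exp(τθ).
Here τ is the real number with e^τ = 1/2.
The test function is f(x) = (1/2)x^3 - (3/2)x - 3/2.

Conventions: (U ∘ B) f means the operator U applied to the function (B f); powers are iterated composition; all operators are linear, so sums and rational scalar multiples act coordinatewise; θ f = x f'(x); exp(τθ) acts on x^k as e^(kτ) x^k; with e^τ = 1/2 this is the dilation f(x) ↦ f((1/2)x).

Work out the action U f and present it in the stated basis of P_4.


exp(τθ) x^k = e^(kτ) x^k; with e^τ = 1/2 this sends x^k to (1/2)^k x^k
x ↦ 1/2 x
x^3 ↦ 1/8 x^3
applying this coordinatewise to f: exp(τθ) f = (1/16)x^3 - (3/4)x - 3/2

g(x) = (1/16)x^3 - (3/4)x - 3/2


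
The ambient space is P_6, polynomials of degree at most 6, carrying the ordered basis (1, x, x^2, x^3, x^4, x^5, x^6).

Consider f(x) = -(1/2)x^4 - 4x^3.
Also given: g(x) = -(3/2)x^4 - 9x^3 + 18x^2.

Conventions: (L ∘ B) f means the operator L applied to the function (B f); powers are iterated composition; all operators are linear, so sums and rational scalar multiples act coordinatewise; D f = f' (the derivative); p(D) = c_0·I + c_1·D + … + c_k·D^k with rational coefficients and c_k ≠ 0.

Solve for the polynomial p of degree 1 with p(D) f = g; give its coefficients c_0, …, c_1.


p(D) = 3·I − (3/2)·D, i.e. c_0 = 3, c_1 = -3/2

D^0 f = -(1/2)x^4 - 4x^3
D^1 f = -2x^3 - 12x^2
matching coefficients of g against c_0 f + c_1 Df + … from the top degree down determines the c_i
solution: c_0 = 3, c_1 = -3/2


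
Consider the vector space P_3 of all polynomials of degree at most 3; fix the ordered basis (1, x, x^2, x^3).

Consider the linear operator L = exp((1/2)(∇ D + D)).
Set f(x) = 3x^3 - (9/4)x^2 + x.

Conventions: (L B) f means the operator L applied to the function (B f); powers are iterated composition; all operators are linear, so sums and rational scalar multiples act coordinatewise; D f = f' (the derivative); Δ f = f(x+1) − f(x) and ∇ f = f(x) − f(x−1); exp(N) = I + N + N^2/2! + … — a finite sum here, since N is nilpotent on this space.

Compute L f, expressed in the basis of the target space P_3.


g(x) = 3x^3 + (9/4)x^2 + 10x - 31/16

order-1 term: (9/2)x^2 + (27/4)x - 25/4
order-2 term: (9/4)x + 63/16
order-3 term: 3/8
the series for exp((1/2)(∇ D + D)) f terminates at order 3
exp((1/2)(∇ D + D)) f = 3x^3 + (9/4)x^2 + 10x - 31/16


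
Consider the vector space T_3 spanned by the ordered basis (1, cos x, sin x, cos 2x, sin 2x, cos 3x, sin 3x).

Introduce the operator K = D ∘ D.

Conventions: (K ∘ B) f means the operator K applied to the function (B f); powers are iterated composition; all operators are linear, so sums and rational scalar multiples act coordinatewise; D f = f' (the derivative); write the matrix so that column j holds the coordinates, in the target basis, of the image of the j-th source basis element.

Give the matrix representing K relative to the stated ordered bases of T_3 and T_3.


the matrix is [[0, 0, 0, 0, 0, 0, 0]; [0, -1, 0, 0, 0, 0, 0]; [0, 0, -1, 0, 0, 0, 0]; [0, 0, 0, -4, 0, 0, 0]; [0, 0, 0, 0, -4, 0, 0]; [0, 0, 0, 0, 0, -9, 0]; [0, 0, 0, 0, 0, 0, -9]] (rows listed top to bottom)

image of 1: 0
image of cos x: -cos x
image of sin x: -sin x
image of cos 2x: -4cos 2x
image of sin 2x: -4sin 2x
image of cos 3x: -9cos 3x
image of sin 3x: -9sin 3x
each image's coordinates form column j of the matrix


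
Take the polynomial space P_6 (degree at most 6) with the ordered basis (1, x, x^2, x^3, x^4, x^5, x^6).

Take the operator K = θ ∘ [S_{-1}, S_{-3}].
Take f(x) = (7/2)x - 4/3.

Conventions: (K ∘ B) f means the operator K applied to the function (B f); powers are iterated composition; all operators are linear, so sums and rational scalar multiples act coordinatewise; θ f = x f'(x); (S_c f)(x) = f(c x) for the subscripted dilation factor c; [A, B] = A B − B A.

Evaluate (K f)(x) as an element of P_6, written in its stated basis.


S_{-3} f = -(21/2)x - 4/3
S_{-1} S_{-3} f = (21/2)x - 4/3
S_{-1} f = -(7/2)x - 4/3
S_{-3} S_{-1} f = (21/2)x - 4/3
[S_{-1}, S_{-3}] f = 0
θ [S_{-1}, S_{-3}] f = 0

the image equals g(x) = 0


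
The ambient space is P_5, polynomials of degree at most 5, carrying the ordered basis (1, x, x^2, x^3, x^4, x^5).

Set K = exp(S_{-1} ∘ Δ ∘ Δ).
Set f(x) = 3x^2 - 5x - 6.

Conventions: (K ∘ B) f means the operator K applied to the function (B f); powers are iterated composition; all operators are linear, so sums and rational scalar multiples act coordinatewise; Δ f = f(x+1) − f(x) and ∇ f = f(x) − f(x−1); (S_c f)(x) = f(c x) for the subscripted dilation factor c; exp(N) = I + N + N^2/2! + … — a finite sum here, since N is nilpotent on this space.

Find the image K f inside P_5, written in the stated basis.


order-1 term: 6
the series for exp(S_{-1} ∘ Δ ∘ Δ) f terminates at order 1
exp(S_{-1} ∘ Δ ∘ Δ) f = 3x^2 - 5x

the image equals g(x) = 3x^2 - 5x


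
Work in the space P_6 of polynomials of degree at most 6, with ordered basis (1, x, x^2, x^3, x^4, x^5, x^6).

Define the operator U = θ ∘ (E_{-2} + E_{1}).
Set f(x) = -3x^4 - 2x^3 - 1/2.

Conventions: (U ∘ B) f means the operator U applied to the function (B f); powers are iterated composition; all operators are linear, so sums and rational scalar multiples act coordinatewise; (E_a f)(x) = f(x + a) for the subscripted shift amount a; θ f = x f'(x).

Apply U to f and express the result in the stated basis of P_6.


E_{-2} f = -3x^4 + 22x^3 - 60x^2 + 72x - 65/2
E_{1} f = -3x^4 - 14x^3 - 24x^2 - 18x - 11/2
(E_{-2} + E_{1}) f = -6x^4 + 8x^3 - 84x^2 + 54x - 38
θ (E_{-2} + E_{1}) f = -24x^4 + 24x^3 - 168x^2 + 54x

the image equals g(x) = -24x^4 + 24x^3 - 168x^2 + 54x


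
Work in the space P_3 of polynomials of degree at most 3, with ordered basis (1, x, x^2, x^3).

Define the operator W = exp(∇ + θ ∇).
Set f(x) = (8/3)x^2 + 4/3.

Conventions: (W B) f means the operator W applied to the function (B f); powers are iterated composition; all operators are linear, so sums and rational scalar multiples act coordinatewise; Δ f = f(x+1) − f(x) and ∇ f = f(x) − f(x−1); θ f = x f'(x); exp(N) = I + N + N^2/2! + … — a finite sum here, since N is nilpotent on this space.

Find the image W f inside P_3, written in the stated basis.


order-1 term: (32/3)x - 8/3
order-2 term: 16/3
the series for exp(∇ + θ ∇) f terminates at order 2
exp(∇ + θ ∇) f = (8/3)x^2 + (32/3)x + 4

g(x) = (8/3)x^2 + (32/3)x + 4


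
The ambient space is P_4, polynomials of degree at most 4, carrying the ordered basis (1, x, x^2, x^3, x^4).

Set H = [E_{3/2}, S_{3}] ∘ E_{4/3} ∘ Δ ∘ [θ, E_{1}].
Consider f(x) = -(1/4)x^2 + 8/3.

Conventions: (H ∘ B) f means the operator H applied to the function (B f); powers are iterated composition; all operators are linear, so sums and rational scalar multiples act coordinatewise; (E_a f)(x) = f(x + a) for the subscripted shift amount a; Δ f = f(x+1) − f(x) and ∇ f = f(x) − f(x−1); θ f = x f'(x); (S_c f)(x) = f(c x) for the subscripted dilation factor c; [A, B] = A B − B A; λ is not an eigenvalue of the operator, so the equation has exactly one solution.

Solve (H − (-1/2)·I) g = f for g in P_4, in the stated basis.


write g with unknown coordinates in the stated basis and equate coefficients in (H − (-1/2)·I) g = f
solving from the highest basis element down gives g = -(1/2)x^2 + 16/3
check: H g = 0
so H g − (-1/2)·g = -(1/4)x^2 + 8/3 = f ✓

the image equals g(x) = -(1/2)x^2 + 16/3


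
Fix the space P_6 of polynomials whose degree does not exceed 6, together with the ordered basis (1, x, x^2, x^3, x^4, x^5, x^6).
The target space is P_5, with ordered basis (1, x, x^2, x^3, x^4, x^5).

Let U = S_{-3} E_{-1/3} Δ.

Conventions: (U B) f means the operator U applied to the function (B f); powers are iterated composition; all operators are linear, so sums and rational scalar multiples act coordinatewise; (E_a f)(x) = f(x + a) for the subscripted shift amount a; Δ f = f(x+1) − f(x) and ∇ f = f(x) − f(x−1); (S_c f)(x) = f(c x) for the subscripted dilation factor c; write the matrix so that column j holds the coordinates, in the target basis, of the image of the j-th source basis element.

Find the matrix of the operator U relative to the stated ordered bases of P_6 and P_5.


the matrix is [[0, 1, 1/3, 1/3, 5/27, 11/81, 7/81]; [0, 0, -6, -3, -4, -25/9, -22/9]; [0, 0, 0, 27, 18, 30, 25]; [0, 0, 0, 0, -108, -90, -180]; [0, 0, 0, 0, 0, 405, 405]; [0, 0, 0, 0, 0, 0, -1458]] (rows listed top to bottom)

image of 1: 0
image of x: 1
image of x^2: -6x + 1/3
image of x^3: 27x^2 - 3x + 1/3
image of x^4: -108x^3 + 18x^2 - 4x + 5/27
image of x^5: 405x^4 - 90x^3 + 30x^2 - (25/9)x + 11/81
image of x^6: -1458x^5 + 405x^4 - 180x^3 + 25x^2 - (22/9)x + 7/81
each image's coordinates form column j of the matrix


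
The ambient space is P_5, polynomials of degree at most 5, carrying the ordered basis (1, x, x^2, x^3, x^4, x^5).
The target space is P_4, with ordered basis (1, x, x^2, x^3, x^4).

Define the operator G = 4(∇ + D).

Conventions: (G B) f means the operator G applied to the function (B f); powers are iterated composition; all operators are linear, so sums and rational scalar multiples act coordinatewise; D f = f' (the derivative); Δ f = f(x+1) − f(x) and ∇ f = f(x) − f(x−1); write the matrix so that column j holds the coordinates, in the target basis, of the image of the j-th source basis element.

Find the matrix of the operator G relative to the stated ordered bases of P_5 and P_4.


image of 1: 0
image of x: 8
image of x^2: 16x - 4
image of x^3: 24x^2 - 12x + 4
image of x^4: 32x^3 - 24x^2 + 16x - 4
image of x^5: 40x^4 - 40x^3 + 40x^2 - 20x + 4
each image's coordinates form column j of the matrix

the matrix is [[0, 8, -4, 4, -4, 4]; [0, 0, 16, -12, 16, -20]; [0, 0, 0, 24, -24, 40]; [0, 0, 0, 0, 32, -40]; [0, 0, 0, 0, 0, 40]] (rows listed top to bottom)


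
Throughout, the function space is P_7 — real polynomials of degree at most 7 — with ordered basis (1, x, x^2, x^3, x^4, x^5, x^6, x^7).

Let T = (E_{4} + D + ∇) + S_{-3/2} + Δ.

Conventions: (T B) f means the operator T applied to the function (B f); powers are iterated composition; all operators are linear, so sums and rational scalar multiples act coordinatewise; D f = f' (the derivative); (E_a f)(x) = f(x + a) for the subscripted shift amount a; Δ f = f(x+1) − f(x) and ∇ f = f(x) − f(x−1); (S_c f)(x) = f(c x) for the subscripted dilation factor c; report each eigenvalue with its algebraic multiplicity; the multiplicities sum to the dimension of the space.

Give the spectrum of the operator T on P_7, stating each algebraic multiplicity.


image of 1: 2
image of x: -(1/2)x + 7
image of x^2: (13/4)x^2 + 14x + 16
image of x^3: -(19/8)x^3 + 21x^2 + 48x + 66
image of x^4: (97/16)x^4 + 28x^3 + 96x^2 + 264x + 256
image of x^5: -(211/32)x^5 + 35x^4 + 160x^3 + 660x^2 + 1280x + 1026
image of x^6: (793/64)x^6 + 42x^5 + 240x^4 + 1320x^3 + 3840x^2 + 6156x + 4096
image of x^7: -(2059/128)x^7 + 49x^6 + 336x^5 + 2310x^4 + 8960x^3 + 21546x^2 + 28672x + 16386
the matrix is upper triangular; its diagonal is (2, -1/2, 13/4, -19/8, 97/16, -211/32, 793/64, -2059/128)
for a triangular matrix the eigenvalues are the diagonal entries, with algebraic multiplicity their repetition count

λ = -2059/128 (multiplicity 1), λ = -211/32 (multiplicity 1), λ = -19/8 (multiplicity 1), λ = -1/2 (multiplicity 1), λ = 2 (multiplicity 1), λ = 13/4 (multiplicity 1), λ = 97/16 (multiplicity 1), λ = 793/64 (multiplicity 1)


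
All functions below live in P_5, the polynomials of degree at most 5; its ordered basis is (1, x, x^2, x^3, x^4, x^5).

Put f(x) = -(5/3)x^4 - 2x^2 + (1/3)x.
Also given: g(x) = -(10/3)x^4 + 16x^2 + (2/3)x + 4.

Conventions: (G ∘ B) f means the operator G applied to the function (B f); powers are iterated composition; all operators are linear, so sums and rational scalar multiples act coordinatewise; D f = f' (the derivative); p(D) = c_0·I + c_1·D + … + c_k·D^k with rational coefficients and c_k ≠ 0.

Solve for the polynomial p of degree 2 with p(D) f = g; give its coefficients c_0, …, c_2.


D^0 f = -(5/3)x^4 - 2x^2 + (1/3)x
D^1 f = -(20/3)x^3 - 4x + 1/3
D^2 f = -20x^2 - 4
matching coefficients of g against c_0 f + c_1 Df + … from the top degree down determines the c_i
solution: c_0 = 2, c_1 = 0, c_2 = -1

c_0 = 2, c_1 = 0, c_2 = -1


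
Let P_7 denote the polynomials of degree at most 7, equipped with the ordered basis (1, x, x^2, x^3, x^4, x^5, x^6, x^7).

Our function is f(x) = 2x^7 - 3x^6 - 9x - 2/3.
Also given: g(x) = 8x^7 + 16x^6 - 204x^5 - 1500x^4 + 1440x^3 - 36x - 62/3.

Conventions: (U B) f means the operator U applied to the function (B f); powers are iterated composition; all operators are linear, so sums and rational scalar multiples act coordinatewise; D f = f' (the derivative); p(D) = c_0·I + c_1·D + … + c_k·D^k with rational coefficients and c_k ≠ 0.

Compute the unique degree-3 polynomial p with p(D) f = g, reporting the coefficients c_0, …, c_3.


p(D) = 4·I + 2·D − 2·D^2 − 4·D^3, i.e. c_0 = 4, c_1 = 2, c_2 = -2, c_3 = -4

D^0 f = 2x^7 - 3x^6 - 9x - 2/3
D^1 f = 14x^6 - 18x^5 - 9
D^2 f = 84x^5 - 90x^4
D^3 f = 420x^4 - 360x^3
matching coefficients of g against c_0 f + c_1 Df + … from the top degree down determines the c_i
solution: c_0 = 4, c_1 = 2, c_2 = -2, c_3 = -4


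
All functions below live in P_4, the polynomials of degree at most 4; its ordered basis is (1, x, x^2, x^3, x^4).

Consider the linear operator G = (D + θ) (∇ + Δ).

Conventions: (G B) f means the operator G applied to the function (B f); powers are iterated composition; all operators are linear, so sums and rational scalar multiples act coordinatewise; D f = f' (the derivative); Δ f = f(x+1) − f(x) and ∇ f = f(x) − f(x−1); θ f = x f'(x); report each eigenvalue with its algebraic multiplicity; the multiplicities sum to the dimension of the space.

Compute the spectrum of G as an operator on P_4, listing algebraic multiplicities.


λ = 0 (multiplicity 5)

image of 1: 0
image of x: 0
image of x^2: 4x + 4
image of x^3: 12x^2 + 12x
image of x^4: 24x^3 + 24x^2 + 8x + 8
the matrix is upper triangular; its diagonal is (0, 0, 0, 0, 0)
for a triangular matrix the eigenvalues are the diagonal entries, with algebraic multiplicity their repetition count


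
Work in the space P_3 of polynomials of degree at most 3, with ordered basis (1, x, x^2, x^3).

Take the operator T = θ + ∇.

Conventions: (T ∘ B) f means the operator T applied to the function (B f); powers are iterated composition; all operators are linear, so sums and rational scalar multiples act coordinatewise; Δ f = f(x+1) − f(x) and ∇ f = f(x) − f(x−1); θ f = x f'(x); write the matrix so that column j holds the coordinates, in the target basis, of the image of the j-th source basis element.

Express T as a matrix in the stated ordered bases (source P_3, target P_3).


image of 1: 0
image of x: x + 1
image of x^2: 2x^2 + 2x - 1
image of x^3: 3x^3 + 3x^2 - 3x + 1
each image's coordinates form column j of the matrix

the matrix is [[0, 1, -1, 1]; [0, 1, 2, -3]; [0, 0, 2, 3]; [0, 0, 0, 3]] (rows listed top to bottom)


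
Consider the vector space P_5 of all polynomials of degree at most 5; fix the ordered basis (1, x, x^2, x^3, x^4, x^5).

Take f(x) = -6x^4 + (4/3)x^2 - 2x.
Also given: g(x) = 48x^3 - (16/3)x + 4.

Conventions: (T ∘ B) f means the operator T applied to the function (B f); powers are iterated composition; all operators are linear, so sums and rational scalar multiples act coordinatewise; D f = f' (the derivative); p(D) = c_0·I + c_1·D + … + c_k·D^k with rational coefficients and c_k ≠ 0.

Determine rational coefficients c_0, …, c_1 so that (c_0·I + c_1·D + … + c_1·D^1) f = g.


c_0 = 0, c_1 = -2

D^0 f = -6x^4 + (4/3)x^2 - 2x
D^1 f = -24x^3 + (8/3)x - 2
matching coefficients of g against c_0 f + c_1 Df + … from the top degree down determines the c_i
solution: c_0 = 0, c_1 = -2


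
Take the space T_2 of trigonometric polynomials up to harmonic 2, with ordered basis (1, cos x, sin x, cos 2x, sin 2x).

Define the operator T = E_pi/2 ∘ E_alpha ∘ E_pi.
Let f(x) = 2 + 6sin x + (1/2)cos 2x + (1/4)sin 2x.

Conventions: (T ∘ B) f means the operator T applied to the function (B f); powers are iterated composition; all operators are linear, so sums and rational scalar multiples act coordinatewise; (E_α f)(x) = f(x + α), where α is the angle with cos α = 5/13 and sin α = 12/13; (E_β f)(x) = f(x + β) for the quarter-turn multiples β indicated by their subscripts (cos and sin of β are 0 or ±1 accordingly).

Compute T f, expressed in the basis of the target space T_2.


E_pi f = 2 - 6sin x + (1/2)cos 2x + (1/4)sin 2x
E_alpha E_pi f = 2 - (72/13)cos x - (30/13)sin x - (59/338)cos 2x - (359/676)sin 2x
E_pi/2 E_alpha E_pi f = 2 - (30/13)cos x + (72/13)sin x + (59/338)cos 2x + (359/676)sin 2x

the image equals g(x) = 2 - (30/13)cos x + (72/13)sin x + (59/338)cos 2x + (359/676)sin 2x


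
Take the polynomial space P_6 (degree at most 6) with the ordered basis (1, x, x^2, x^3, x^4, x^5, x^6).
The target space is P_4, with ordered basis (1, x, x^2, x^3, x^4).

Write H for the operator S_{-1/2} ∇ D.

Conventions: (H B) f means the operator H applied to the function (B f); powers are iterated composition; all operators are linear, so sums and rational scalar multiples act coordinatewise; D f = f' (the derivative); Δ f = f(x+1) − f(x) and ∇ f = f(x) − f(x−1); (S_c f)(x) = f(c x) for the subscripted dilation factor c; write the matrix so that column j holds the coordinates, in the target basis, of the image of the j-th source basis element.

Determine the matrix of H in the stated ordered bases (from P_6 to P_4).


the matrix is [[0, 0, 2, -3, 4, -5, 6]; [0, 0, 0, -3, 6, -10, 15]; [0, 0, 0, 0, 3, -15/2, 15]; [0, 0, 0, 0, 0, -5/2, 15/2]; [0, 0, 0, 0, 0, 0, 15/8]] (rows listed top to bottom)

image of 1: 0
image of x: 0
image of x^2: 2
image of x^3: -3x - 3
image of x^4: 3x^2 + 6x + 4
image of x^5: -(5/2)x^3 - (15/2)x^2 - 10x - 5
image of x^6: (15/8)x^4 + (15/2)x^3 + 15x^2 + 15x + 6
each image's coordinates form column j of the matrix


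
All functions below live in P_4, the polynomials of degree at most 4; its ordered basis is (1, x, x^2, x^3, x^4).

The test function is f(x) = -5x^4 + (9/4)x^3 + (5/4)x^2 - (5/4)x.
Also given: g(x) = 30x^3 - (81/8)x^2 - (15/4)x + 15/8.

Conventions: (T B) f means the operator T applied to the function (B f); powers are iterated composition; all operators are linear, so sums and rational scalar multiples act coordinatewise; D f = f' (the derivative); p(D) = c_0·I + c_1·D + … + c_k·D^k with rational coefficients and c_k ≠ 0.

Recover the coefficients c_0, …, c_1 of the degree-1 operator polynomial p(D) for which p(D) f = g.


p(D) = -(3/2)·D, i.e. c_0 = 0, c_1 = -3/2

D^0 f = -5x^4 + (9/4)x^3 + (5/4)x^2 - (5/4)x
D^1 f = -20x^3 + (27/4)x^2 + (5/2)x - 5/4
matching coefficients of g against c_0 f + c_1 Df + … from the top degree down determines the c_i
solution: c_0 = 0, c_1 = -3/2


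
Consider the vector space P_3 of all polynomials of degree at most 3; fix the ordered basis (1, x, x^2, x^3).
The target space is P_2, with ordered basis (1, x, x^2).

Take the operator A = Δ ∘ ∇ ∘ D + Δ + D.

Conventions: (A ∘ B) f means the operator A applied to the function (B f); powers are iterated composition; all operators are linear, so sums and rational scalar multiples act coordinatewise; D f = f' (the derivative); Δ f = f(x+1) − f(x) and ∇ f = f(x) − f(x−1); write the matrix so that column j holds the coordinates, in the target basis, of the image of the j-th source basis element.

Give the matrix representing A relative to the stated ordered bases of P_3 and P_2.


image of 1: 0
image of x: 2
image of x^2: 4x + 1
image of x^3: 6x^2 + 3x + 7
each image's coordinates form column j of the matrix

the matrix is [[0, 2, 1, 7]; [0, 0, 4, 3]; [0, 0, 0, 6]] (rows listed top to bottom)


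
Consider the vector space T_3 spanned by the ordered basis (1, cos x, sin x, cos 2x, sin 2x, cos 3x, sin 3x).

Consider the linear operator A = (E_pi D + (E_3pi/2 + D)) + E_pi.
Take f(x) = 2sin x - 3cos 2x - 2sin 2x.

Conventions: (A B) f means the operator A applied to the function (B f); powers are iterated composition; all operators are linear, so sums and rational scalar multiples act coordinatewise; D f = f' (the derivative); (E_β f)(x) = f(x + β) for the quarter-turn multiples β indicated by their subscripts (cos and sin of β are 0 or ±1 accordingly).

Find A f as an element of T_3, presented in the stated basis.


g(x) = -2cos x - 2sin x - 8cos 2x + 12sin 2x

D f = 2cos x - 4cos 2x + 6sin 2x
E_pi D f = -2cos x - 4cos 2x + 6sin 2x
E_3pi/2 f = -2cos x + 3cos 2x + 2sin 2x
D f = 2cos x - 4cos 2x + 6sin 2x
(E_3pi/2 + D) f = -cos 2x + 8sin 2x
(E_pi D + (E_3pi/2 + D)) f = -2cos x - 5cos 2x + 14sin 2x
E_pi f = -2sin x - 3cos 2x - 2sin 2x
((E_pi D + (E_3pi/2 + D)) + E_pi) f = -2cos x - 2sin x - 8cos 2x + 12sin 2x


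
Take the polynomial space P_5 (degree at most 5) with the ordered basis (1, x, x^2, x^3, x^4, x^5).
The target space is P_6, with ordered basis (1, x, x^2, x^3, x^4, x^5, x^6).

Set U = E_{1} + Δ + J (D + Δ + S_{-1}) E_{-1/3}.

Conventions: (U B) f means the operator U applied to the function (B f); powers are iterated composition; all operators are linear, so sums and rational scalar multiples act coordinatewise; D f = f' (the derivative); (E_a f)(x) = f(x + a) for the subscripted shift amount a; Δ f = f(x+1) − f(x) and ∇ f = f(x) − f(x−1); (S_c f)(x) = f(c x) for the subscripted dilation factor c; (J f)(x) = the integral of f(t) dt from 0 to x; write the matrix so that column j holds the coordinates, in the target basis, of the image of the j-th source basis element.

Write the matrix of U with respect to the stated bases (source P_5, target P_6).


the matrix is [[1, 2, 2, 2, 2, 2]; [1, 8/3, 34/9, 179/27, 652/81, 2477/243]; [0, -1/2, 10/3, 16/3, 362/27, 1625/81]; [0, 0, 1/3, 8/3, 68/9, 1790/81]; [0, 0, 0, -1/4, 10/3, 80/9]; [0, 0, 0, 0, 1/5, 8/3]; [0, 0, 0, 0, 0, -1/6]] (rows listed top to bottom)

image of 1: x + 1
image of x: -(1/2)x^2 + (8/3)x + 2
image of x^2: (1/3)x^3 + (10/3)x^2 + (34/9)x + 2
image of x^3: -(1/4)x^4 + (8/3)x^3 + (16/3)x^2 + (179/27)x + 2
image of x^4: (1/5)x^5 + (10/3)x^4 + (68/9)x^3 + (362/27)x^2 + (652/81)x + 2
image of x^5: -(1/6)x^6 + (8/3)x^5 + (80/9)x^4 + (1790/81)x^3 + (1625/81)x^2 + (2477/243)x + 2
each image's coordinates form column j of the matrix


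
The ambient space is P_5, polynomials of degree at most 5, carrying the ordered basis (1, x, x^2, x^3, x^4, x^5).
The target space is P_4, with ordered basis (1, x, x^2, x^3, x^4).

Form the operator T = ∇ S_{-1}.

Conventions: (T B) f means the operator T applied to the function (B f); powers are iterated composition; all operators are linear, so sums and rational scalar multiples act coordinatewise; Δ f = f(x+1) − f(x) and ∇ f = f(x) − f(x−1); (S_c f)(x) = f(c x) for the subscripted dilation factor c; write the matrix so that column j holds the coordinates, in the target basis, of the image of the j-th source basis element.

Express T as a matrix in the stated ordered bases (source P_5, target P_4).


image of 1: 0
image of x: -1
image of x^2: 2x - 1
image of x^3: -3x^2 + 3x - 1
image of x^4: 4x^3 - 6x^2 + 4x - 1
image of x^5: -5x^4 + 10x^3 - 10x^2 + 5x - 1
each image's coordinates form column j of the matrix

the matrix is [[0, -1, -1, -1, -1, -1]; [0, 0, 2, 3, 4, 5]; [0, 0, 0, -3, -6, -10]; [0, 0, 0, 0, 4, 10]; [0, 0, 0, 0, 0, -5]] (rows listed top to bottom)


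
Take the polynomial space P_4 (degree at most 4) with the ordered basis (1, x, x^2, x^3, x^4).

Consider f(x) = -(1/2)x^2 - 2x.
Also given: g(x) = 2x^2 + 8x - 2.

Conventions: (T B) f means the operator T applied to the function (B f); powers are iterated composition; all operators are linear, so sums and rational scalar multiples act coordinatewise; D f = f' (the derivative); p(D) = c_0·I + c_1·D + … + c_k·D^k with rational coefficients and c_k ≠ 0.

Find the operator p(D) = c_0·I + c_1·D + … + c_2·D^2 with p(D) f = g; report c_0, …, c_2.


p(D) = -4·I + 2·D^2, i.e. c_0 = -4, c_1 = 0, c_2 = 2

D^0 f = -(1/2)x^2 - 2x
D^1 f = -x - 2
D^2 f = -1
matching coefficients of g against c_0 f + c_1 Df + … from the top degree down determines the c_i
solution: c_0 = -4, c_1 = 0, c_2 = 2


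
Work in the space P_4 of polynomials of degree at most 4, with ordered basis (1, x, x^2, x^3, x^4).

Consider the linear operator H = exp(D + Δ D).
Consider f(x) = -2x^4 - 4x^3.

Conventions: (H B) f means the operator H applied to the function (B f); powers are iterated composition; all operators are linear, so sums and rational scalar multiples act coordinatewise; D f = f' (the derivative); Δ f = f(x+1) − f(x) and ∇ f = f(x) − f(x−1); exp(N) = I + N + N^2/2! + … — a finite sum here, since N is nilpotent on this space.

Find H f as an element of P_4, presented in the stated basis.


g(x) = -2x^4 - 12x^3 - 48x^2 - 116x - 122

order-1 term: -8x^3 - 36x^2 - 48x - 20
order-2 term: -12x^2 - 60x - 72
order-3 term: -8x - 28
order-4 term: -2
the series for exp(D + Δ D) f terminates at order 4
exp(D + Δ D) f = -2x^4 - 12x^3 - 48x^2 - 116x - 122


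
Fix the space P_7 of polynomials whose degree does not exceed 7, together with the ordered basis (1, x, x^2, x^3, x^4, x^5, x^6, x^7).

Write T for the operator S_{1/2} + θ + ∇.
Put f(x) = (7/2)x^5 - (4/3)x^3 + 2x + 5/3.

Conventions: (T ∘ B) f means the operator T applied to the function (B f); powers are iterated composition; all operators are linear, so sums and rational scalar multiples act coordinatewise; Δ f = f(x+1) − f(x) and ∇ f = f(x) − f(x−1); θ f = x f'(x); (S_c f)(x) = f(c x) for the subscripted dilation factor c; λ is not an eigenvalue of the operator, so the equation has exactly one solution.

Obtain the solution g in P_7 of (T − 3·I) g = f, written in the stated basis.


write g with unknown coordinates in the stated basis and equate coefficients in (T − 3·I) g = f
solving from the highest basis element down gives g = (112/65)x^5 - (1792/221)x^4 + (256352/663)x^3 + (21248/13)x^2 + (913132/663)x + 456247/6630
check: T g = (1127/130)x^5 - (5376/221)x^4 + (768172/663)x^3 + (63744/13)x^2 + (913574/221)x + 1379791/6630
so T g − 3·g = (7/2)x^5 - (4/3)x^3 + 2x + 5/3 = f ✓

the image equals g(x) = (112/65)x^5 - (1792/221)x^4 + (256352/663)x^3 + (21248/13)x^2 + (913132/663)x + 456247/6630
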